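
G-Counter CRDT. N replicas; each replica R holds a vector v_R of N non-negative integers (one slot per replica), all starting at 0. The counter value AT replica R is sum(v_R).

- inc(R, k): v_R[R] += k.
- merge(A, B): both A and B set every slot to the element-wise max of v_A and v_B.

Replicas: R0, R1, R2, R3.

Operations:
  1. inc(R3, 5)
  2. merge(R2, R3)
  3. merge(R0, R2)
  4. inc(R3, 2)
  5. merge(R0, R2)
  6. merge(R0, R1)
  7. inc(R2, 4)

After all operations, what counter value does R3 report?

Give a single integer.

Answer: 7

Derivation:
Op 1: inc R3 by 5 -> R3=(0,0,0,5) value=5
Op 2: merge R2<->R3 -> R2=(0,0,0,5) R3=(0,0,0,5)
Op 3: merge R0<->R2 -> R0=(0,0,0,5) R2=(0,0,0,5)
Op 4: inc R3 by 2 -> R3=(0,0,0,7) value=7
Op 5: merge R0<->R2 -> R0=(0,0,0,5) R2=(0,0,0,5)
Op 6: merge R0<->R1 -> R0=(0,0,0,5) R1=(0,0,0,5)
Op 7: inc R2 by 4 -> R2=(0,0,4,5) value=9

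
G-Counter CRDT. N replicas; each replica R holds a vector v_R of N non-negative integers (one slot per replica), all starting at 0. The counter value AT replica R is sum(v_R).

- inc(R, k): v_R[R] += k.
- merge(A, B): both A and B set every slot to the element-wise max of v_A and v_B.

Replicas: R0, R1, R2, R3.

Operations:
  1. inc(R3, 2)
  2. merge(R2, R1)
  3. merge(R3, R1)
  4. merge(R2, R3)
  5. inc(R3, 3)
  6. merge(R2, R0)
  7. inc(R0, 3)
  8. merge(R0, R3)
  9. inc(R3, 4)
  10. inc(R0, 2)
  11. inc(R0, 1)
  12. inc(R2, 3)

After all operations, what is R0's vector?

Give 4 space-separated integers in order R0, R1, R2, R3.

Answer: 6 0 0 5

Derivation:
Op 1: inc R3 by 2 -> R3=(0,0,0,2) value=2
Op 2: merge R2<->R1 -> R2=(0,0,0,0) R1=(0,0,0,0)
Op 3: merge R3<->R1 -> R3=(0,0,0,2) R1=(0,0,0,2)
Op 4: merge R2<->R3 -> R2=(0,0,0,2) R3=(0,0,0,2)
Op 5: inc R3 by 3 -> R3=(0,0,0,5) value=5
Op 6: merge R2<->R0 -> R2=(0,0,0,2) R0=(0,0,0,2)
Op 7: inc R0 by 3 -> R0=(3,0,0,2) value=5
Op 8: merge R0<->R3 -> R0=(3,0,0,5) R3=(3,0,0,5)
Op 9: inc R3 by 4 -> R3=(3,0,0,9) value=12
Op 10: inc R0 by 2 -> R0=(5,0,0,5) value=10
Op 11: inc R0 by 1 -> R0=(6,0,0,5) value=11
Op 12: inc R2 by 3 -> R2=(0,0,3,2) value=5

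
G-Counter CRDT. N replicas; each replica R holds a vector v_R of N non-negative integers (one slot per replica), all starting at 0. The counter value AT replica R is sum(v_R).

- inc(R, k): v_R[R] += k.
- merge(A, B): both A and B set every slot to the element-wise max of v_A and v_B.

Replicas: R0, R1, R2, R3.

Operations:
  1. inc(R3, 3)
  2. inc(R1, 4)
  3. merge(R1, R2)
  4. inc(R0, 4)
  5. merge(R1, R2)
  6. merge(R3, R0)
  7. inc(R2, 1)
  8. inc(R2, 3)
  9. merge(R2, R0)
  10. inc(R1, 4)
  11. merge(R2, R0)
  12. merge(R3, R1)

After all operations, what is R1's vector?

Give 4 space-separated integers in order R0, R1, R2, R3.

Answer: 4 8 0 3

Derivation:
Op 1: inc R3 by 3 -> R3=(0,0,0,3) value=3
Op 2: inc R1 by 4 -> R1=(0,4,0,0) value=4
Op 3: merge R1<->R2 -> R1=(0,4,0,0) R2=(0,4,0,0)
Op 4: inc R0 by 4 -> R0=(4,0,0,0) value=4
Op 5: merge R1<->R2 -> R1=(0,4,0,0) R2=(0,4,0,0)
Op 6: merge R3<->R0 -> R3=(4,0,0,3) R0=(4,0,0,3)
Op 7: inc R2 by 1 -> R2=(0,4,1,0) value=5
Op 8: inc R2 by 3 -> R2=(0,4,4,0) value=8
Op 9: merge R2<->R0 -> R2=(4,4,4,3) R0=(4,4,4,3)
Op 10: inc R1 by 4 -> R1=(0,8,0,0) value=8
Op 11: merge R2<->R0 -> R2=(4,4,4,3) R0=(4,4,4,3)
Op 12: merge R3<->R1 -> R3=(4,8,0,3) R1=(4,8,0,3)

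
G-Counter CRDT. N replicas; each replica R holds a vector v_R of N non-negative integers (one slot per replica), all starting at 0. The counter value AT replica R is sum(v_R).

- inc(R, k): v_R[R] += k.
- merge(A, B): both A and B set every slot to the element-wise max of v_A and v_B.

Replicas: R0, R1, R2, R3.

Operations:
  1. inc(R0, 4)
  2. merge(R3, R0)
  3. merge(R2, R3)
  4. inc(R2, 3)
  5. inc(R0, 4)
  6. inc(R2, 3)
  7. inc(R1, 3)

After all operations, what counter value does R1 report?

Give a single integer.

Op 1: inc R0 by 4 -> R0=(4,0,0,0) value=4
Op 2: merge R3<->R0 -> R3=(4,0,0,0) R0=(4,0,0,0)
Op 3: merge R2<->R3 -> R2=(4,0,0,0) R3=(4,0,0,0)
Op 4: inc R2 by 3 -> R2=(4,0,3,0) value=7
Op 5: inc R0 by 4 -> R0=(8,0,0,0) value=8
Op 6: inc R2 by 3 -> R2=(4,0,6,0) value=10
Op 7: inc R1 by 3 -> R1=(0,3,0,0) value=3

Answer: 3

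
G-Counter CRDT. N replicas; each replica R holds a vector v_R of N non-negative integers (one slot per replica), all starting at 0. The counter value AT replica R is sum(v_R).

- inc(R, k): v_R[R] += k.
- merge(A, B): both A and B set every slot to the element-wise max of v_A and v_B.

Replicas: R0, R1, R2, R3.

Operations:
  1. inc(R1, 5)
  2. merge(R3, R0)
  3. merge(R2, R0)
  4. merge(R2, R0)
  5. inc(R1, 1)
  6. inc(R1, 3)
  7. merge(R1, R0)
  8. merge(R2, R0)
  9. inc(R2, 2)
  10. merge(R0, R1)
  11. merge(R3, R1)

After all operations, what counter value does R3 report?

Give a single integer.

Op 1: inc R1 by 5 -> R1=(0,5,0,0) value=5
Op 2: merge R3<->R0 -> R3=(0,0,0,0) R0=(0,0,0,0)
Op 3: merge R2<->R0 -> R2=(0,0,0,0) R0=(0,0,0,0)
Op 4: merge R2<->R0 -> R2=(0,0,0,0) R0=(0,0,0,0)
Op 5: inc R1 by 1 -> R1=(0,6,0,0) value=6
Op 6: inc R1 by 3 -> R1=(0,9,0,0) value=9
Op 7: merge R1<->R0 -> R1=(0,9,0,0) R0=(0,9,0,0)
Op 8: merge R2<->R0 -> R2=(0,9,0,0) R0=(0,9,0,0)
Op 9: inc R2 by 2 -> R2=(0,9,2,0) value=11
Op 10: merge R0<->R1 -> R0=(0,9,0,0) R1=(0,9,0,0)
Op 11: merge R3<->R1 -> R3=(0,9,0,0) R1=(0,9,0,0)

Answer: 9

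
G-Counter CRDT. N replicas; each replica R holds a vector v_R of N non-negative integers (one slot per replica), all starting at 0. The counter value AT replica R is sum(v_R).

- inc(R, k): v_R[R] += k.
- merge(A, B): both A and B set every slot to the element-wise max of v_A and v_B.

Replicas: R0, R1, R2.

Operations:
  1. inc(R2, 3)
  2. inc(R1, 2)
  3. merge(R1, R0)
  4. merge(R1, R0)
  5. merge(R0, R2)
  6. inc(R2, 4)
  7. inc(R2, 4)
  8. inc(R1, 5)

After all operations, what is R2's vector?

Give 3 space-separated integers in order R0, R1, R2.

Op 1: inc R2 by 3 -> R2=(0,0,3) value=3
Op 2: inc R1 by 2 -> R1=(0,2,0) value=2
Op 3: merge R1<->R0 -> R1=(0,2,0) R0=(0,2,0)
Op 4: merge R1<->R0 -> R1=(0,2,0) R0=(0,2,0)
Op 5: merge R0<->R2 -> R0=(0,2,3) R2=(0,2,3)
Op 6: inc R2 by 4 -> R2=(0,2,7) value=9
Op 7: inc R2 by 4 -> R2=(0,2,11) value=13
Op 8: inc R1 by 5 -> R1=(0,7,0) value=7

Answer: 0 2 11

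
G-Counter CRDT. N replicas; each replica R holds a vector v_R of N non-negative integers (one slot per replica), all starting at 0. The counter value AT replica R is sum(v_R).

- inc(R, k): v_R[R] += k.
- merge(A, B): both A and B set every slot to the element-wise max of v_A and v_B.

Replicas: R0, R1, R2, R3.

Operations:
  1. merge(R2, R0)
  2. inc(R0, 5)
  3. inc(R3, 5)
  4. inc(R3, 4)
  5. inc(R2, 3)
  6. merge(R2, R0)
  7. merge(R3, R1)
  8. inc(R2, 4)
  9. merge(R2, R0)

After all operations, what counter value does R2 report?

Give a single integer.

Answer: 12

Derivation:
Op 1: merge R2<->R0 -> R2=(0,0,0,0) R0=(0,0,0,0)
Op 2: inc R0 by 5 -> R0=(5,0,0,0) value=5
Op 3: inc R3 by 5 -> R3=(0,0,0,5) value=5
Op 4: inc R3 by 4 -> R3=(0,0,0,9) value=9
Op 5: inc R2 by 3 -> R2=(0,0,3,0) value=3
Op 6: merge R2<->R0 -> R2=(5,0,3,0) R0=(5,0,3,0)
Op 7: merge R3<->R1 -> R3=(0,0,0,9) R1=(0,0,0,9)
Op 8: inc R2 by 4 -> R2=(5,0,7,0) value=12
Op 9: merge R2<->R0 -> R2=(5,0,7,0) R0=(5,0,7,0)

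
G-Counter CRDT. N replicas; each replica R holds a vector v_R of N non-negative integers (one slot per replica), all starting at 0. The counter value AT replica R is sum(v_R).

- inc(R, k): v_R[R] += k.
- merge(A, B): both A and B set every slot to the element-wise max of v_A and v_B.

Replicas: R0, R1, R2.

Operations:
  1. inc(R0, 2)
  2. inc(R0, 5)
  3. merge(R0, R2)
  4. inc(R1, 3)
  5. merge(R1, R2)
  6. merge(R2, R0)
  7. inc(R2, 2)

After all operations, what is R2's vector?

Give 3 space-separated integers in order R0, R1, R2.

Answer: 7 3 2

Derivation:
Op 1: inc R0 by 2 -> R0=(2,0,0) value=2
Op 2: inc R0 by 5 -> R0=(7,0,0) value=7
Op 3: merge R0<->R2 -> R0=(7,0,0) R2=(7,0,0)
Op 4: inc R1 by 3 -> R1=(0,3,0) value=3
Op 5: merge R1<->R2 -> R1=(7,3,0) R2=(7,3,0)
Op 6: merge R2<->R0 -> R2=(7,3,0) R0=(7,3,0)
Op 7: inc R2 by 2 -> R2=(7,3,2) value=12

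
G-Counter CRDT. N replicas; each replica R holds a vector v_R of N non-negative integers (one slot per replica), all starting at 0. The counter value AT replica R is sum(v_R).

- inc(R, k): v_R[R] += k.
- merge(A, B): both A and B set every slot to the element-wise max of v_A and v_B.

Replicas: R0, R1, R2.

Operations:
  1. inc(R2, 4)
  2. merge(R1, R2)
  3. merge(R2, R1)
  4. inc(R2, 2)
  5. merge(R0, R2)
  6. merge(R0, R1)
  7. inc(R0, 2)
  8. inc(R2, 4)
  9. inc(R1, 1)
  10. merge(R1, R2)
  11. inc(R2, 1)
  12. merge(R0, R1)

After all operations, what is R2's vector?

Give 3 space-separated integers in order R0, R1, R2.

Op 1: inc R2 by 4 -> R2=(0,0,4) value=4
Op 2: merge R1<->R2 -> R1=(0,0,4) R2=(0,0,4)
Op 3: merge R2<->R1 -> R2=(0,0,4) R1=(0,0,4)
Op 4: inc R2 by 2 -> R2=(0,0,6) value=6
Op 5: merge R0<->R2 -> R0=(0,0,6) R2=(0,0,6)
Op 6: merge R0<->R1 -> R0=(0,0,6) R1=(0,0,6)
Op 7: inc R0 by 2 -> R0=(2,0,6) value=8
Op 8: inc R2 by 4 -> R2=(0,0,10) value=10
Op 9: inc R1 by 1 -> R1=(0,1,6) value=7
Op 10: merge R1<->R2 -> R1=(0,1,10) R2=(0,1,10)
Op 11: inc R2 by 1 -> R2=(0,1,11) value=12
Op 12: merge R0<->R1 -> R0=(2,1,10) R1=(2,1,10)

Answer: 0 1 11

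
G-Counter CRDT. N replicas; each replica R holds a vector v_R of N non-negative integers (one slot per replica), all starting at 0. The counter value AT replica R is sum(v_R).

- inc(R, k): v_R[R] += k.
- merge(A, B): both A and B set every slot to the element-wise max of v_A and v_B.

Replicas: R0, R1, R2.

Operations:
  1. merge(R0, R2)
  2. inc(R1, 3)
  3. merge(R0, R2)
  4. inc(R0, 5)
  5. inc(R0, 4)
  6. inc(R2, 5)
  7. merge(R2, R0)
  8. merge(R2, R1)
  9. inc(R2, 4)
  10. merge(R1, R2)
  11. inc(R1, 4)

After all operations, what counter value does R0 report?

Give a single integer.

Op 1: merge R0<->R2 -> R0=(0,0,0) R2=(0,0,0)
Op 2: inc R1 by 3 -> R1=(0,3,0) value=3
Op 3: merge R0<->R2 -> R0=(0,0,0) R2=(0,0,0)
Op 4: inc R0 by 5 -> R0=(5,0,0) value=5
Op 5: inc R0 by 4 -> R0=(9,0,0) value=9
Op 6: inc R2 by 5 -> R2=(0,0,5) value=5
Op 7: merge R2<->R0 -> R2=(9,0,5) R0=(9,0,5)
Op 8: merge R2<->R1 -> R2=(9,3,5) R1=(9,3,5)
Op 9: inc R2 by 4 -> R2=(9,3,9) value=21
Op 10: merge R1<->R2 -> R1=(9,3,9) R2=(9,3,9)
Op 11: inc R1 by 4 -> R1=(9,7,9) value=25

Answer: 14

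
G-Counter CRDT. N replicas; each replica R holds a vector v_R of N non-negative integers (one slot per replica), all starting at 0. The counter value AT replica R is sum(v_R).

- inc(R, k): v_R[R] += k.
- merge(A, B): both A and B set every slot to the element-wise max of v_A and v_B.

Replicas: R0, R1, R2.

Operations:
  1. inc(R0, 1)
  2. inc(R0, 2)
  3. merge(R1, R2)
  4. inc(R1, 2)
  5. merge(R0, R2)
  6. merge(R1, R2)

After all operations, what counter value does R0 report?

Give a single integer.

Op 1: inc R0 by 1 -> R0=(1,0,0) value=1
Op 2: inc R0 by 2 -> R0=(3,0,0) value=3
Op 3: merge R1<->R2 -> R1=(0,0,0) R2=(0,0,0)
Op 4: inc R1 by 2 -> R1=(0,2,0) value=2
Op 5: merge R0<->R2 -> R0=(3,0,0) R2=(3,0,0)
Op 6: merge R1<->R2 -> R1=(3,2,0) R2=(3,2,0)

Answer: 3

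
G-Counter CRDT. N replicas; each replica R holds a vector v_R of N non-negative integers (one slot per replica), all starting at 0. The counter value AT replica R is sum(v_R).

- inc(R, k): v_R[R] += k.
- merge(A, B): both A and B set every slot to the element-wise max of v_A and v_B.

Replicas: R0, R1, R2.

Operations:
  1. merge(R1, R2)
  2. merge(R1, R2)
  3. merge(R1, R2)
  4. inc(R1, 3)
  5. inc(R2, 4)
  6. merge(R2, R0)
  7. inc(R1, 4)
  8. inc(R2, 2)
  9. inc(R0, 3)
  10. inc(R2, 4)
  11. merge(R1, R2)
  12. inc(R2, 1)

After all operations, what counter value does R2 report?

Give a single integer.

Answer: 18

Derivation:
Op 1: merge R1<->R2 -> R1=(0,0,0) R2=(0,0,0)
Op 2: merge R1<->R2 -> R1=(0,0,0) R2=(0,0,0)
Op 3: merge R1<->R2 -> R1=(0,0,0) R2=(0,0,0)
Op 4: inc R1 by 3 -> R1=(0,3,0) value=3
Op 5: inc R2 by 4 -> R2=(0,0,4) value=4
Op 6: merge R2<->R0 -> R2=(0,0,4) R0=(0,0,4)
Op 7: inc R1 by 4 -> R1=(0,7,0) value=7
Op 8: inc R2 by 2 -> R2=(0,0,6) value=6
Op 9: inc R0 by 3 -> R0=(3,0,4) value=7
Op 10: inc R2 by 4 -> R2=(0,0,10) value=10
Op 11: merge R1<->R2 -> R1=(0,7,10) R2=(0,7,10)
Op 12: inc R2 by 1 -> R2=(0,7,11) value=18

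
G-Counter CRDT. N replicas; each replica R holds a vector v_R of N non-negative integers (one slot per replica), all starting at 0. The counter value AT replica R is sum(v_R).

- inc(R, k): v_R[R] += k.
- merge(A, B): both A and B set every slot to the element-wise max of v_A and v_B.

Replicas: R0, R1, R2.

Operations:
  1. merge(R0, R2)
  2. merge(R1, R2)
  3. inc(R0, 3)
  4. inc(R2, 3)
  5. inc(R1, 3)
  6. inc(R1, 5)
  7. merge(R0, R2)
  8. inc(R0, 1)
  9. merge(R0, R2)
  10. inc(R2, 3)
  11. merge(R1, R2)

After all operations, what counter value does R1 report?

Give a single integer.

Answer: 18

Derivation:
Op 1: merge R0<->R2 -> R0=(0,0,0) R2=(0,0,0)
Op 2: merge R1<->R2 -> R1=(0,0,0) R2=(0,0,0)
Op 3: inc R0 by 3 -> R0=(3,0,0) value=3
Op 4: inc R2 by 3 -> R2=(0,0,3) value=3
Op 5: inc R1 by 3 -> R1=(0,3,0) value=3
Op 6: inc R1 by 5 -> R1=(0,8,0) value=8
Op 7: merge R0<->R2 -> R0=(3,0,3) R2=(3,0,3)
Op 8: inc R0 by 1 -> R0=(4,0,3) value=7
Op 9: merge R0<->R2 -> R0=(4,0,3) R2=(4,0,3)
Op 10: inc R2 by 3 -> R2=(4,0,6) value=10
Op 11: merge R1<->R2 -> R1=(4,8,6) R2=(4,8,6)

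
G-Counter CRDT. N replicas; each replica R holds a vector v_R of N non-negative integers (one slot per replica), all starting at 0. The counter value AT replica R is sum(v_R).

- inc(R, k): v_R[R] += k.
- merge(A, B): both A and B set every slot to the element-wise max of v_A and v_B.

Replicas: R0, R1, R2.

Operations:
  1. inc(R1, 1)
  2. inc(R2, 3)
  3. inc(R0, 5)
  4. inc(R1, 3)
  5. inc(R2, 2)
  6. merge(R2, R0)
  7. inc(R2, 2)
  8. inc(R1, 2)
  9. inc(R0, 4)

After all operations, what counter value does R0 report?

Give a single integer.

Op 1: inc R1 by 1 -> R1=(0,1,0) value=1
Op 2: inc R2 by 3 -> R2=(0,0,3) value=3
Op 3: inc R0 by 5 -> R0=(5,0,0) value=5
Op 4: inc R1 by 3 -> R1=(0,4,0) value=4
Op 5: inc R2 by 2 -> R2=(0,0,5) value=5
Op 6: merge R2<->R0 -> R2=(5,0,5) R0=(5,0,5)
Op 7: inc R2 by 2 -> R2=(5,0,7) value=12
Op 8: inc R1 by 2 -> R1=(0,6,0) value=6
Op 9: inc R0 by 4 -> R0=(9,0,5) value=14

Answer: 14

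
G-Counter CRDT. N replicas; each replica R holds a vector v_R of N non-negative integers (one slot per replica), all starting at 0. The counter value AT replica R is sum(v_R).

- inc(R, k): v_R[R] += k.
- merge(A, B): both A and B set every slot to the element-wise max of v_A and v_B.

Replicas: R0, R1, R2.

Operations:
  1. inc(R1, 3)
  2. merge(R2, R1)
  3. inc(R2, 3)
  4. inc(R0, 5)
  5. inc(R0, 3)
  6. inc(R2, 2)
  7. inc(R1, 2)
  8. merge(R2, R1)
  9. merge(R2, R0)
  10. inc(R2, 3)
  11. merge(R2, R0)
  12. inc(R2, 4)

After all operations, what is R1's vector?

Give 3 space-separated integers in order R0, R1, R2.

Answer: 0 5 5

Derivation:
Op 1: inc R1 by 3 -> R1=(0,3,0) value=3
Op 2: merge R2<->R1 -> R2=(0,3,0) R1=(0,3,0)
Op 3: inc R2 by 3 -> R2=(0,3,3) value=6
Op 4: inc R0 by 5 -> R0=(5,0,0) value=5
Op 5: inc R0 by 3 -> R0=(8,0,0) value=8
Op 6: inc R2 by 2 -> R2=(0,3,5) value=8
Op 7: inc R1 by 2 -> R1=(0,5,0) value=5
Op 8: merge R2<->R1 -> R2=(0,5,5) R1=(0,5,5)
Op 9: merge R2<->R0 -> R2=(8,5,5) R0=(8,5,5)
Op 10: inc R2 by 3 -> R2=(8,5,8) value=21
Op 11: merge R2<->R0 -> R2=(8,5,8) R0=(8,5,8)
Op 12: inc R2 by 4 -> R2=(8,5,12) value=25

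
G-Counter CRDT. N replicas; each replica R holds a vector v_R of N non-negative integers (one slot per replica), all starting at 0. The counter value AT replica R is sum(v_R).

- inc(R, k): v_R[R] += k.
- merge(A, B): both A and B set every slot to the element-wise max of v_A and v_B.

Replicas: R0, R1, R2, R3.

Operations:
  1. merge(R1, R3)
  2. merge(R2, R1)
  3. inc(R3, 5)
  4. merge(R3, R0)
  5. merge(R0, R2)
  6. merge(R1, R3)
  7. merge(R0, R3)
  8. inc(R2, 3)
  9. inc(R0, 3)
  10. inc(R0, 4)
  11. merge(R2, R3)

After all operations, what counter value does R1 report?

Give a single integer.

Answer: 5

Derivation:
Op 1: merge R1<->R3 -> R1=(0,0,0,0) R3=(0,0,0,0)
Op 2: merge R2<->R1 -> R2=(0,0,0,0) R1=(0,0,0,0)
Op 3: inc R3 by 5 -> R3=(0,0,0,5) value=5
Op 4: merge R3<->R0 -> R3=(0,0,0,5) R0=(0,0,0,5)
Op 5: merge R0<->R2 -> R0=(0,0,0,5) R2=(0,0,0,5)
Op 6: merge R1<->R3 -> R1=(0,0,0,5) R3=(0,0,0,5)
Op 7: merge R0<->R3 -> R0=(0,0,0,5) R3=(0,0,0,5)
Op 8: inc R2 by 3 -> R2=(0,0,3,5) value=8
Op 9: inc R0 by 3 -> R0=(3,0,0,5) value=8
Op 10: inc R0 by 4 -> R0=(7,0,0,5) value=12
Op 11: merge R2<->R3 -> R2=(0,0,3,5) R3=(0,0,3,5)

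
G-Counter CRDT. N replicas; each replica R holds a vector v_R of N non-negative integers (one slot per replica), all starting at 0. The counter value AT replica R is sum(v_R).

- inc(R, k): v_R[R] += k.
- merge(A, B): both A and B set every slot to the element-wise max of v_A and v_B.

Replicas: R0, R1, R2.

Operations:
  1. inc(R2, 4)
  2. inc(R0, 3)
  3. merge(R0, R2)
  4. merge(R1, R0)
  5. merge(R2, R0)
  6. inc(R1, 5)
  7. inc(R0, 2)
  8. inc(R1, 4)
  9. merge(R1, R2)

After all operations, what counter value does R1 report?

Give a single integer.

Answer: 16

Derivation:
Op 1: inc R2 by 4 -> R2=(0,0,4) value=4
Op 2: inc R0 by 3 -> R0=(3,0,0) value=3
Op 3: merge R0<->R2 -> R0=(3,0,4) R2=(3,0,4)
Op 4: merge R1<->R0 -> R1=(3,0,4) R0=(3,0,4)
Op 5: merge R2<->R0 -> R2=(3,0,4) R0=(3,0,4)
Op 6: inc R1 by 5 -> R1=(3,5,4) value=12
Op 7: inc R0 by 2 -> R0=(5,0,4) value=9
Op 8: inc R1 by 4 -> R1=(3,9,4) value=16
Op 9: merge R1<->R2 -> R1=(3,9,4) R2=(3,9,4)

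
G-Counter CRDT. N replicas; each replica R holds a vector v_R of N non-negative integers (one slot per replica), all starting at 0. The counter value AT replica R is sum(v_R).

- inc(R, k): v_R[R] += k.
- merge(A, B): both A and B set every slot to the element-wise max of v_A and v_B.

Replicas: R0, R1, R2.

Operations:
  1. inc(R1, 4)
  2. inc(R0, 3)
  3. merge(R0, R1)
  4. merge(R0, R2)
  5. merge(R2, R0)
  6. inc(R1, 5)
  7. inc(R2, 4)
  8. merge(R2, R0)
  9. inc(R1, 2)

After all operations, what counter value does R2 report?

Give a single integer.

Op 1: inc R1 by 4 -> R1=(0,4,0) value=4
Op 2: inc R0 by 3 -> R0=(3,0,0) value=3
Op 3: merge R0<->R1 -> R0=(3,4,0) R1=(3,4,0)
Op 4: merge R0<->R2 -> R0=(3,4,0) R2=(3,4,0)
Op 5: merge R2<->R0 -> R2=(3,4,0) R0=(3,4,0)
Op 6: inc R1 by 5 -> R1=(3,9,0) value=12
Op 7: inc R2 by 4 -> R2=(3,4,4) value=11
Op 8: merge R2<->R0 -> R2=(3,4,4) R0=(3,4,4)
Op 9: inc R1 by 2 -> R1=(3,11,0) value=14

Answer: 11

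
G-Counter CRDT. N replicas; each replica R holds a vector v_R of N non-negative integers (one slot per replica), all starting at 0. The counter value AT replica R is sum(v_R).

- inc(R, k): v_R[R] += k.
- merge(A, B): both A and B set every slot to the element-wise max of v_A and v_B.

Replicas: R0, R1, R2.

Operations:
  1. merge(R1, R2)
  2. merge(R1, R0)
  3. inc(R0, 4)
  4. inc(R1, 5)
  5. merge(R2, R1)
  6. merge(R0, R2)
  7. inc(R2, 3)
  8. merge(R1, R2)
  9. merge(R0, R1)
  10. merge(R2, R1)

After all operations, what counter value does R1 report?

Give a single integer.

Op 1: merge R1<->R2 -> R1=(0,0,0) R2=(0,0,0)
Op 2: merge R1<->R0 -> R1=(0,0,0) R0=(0,0,0)
Op 3: inc R0 by 4 -> R0=(4,0,0) value=4
Op 4: inc R1 by 5 -> R1=(0,5,0) value=5
Op 5: merge R2<->R1 -> R2=(0,5,0) R1=(0,5,0)
Op 6: merge R0<->R2 -> R0=(4,5,0) R2=(4,5,0)
Op 7: inc R2 by 3 -> R2=(4,5,3) value=12
Op 8: merge R1<->R2 -> R1=(4,5,3) R2=(4,5,3)
Op 9: merge R0<->R1 -> R0=(4,5,3) R1=(4,5,3)
Op 10: merge R2<->R1 -> R2=(4,5,3) R1=(4,5,3)

Answer: 12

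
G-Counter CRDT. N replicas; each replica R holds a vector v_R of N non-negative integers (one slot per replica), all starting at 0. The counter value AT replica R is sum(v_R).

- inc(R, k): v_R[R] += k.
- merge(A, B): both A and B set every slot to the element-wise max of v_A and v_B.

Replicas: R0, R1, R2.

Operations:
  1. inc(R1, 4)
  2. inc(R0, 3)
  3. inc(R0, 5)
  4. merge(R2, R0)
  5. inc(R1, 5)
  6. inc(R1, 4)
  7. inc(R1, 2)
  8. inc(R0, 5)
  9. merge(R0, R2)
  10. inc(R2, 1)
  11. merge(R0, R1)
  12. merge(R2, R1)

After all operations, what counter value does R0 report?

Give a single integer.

Answer: 28

Derivation:
Op 1: inc R1 by 4 -> R1=(0,4,0) value=4
Op 2: inc R0 by 3 -> R0=(3,0,0) value=3
Op 3: inc R0 by 5 -> R0=(8,0,0) value=8
Op 4: merge R2<->R0 -> R2=(8,0,0) R0=(8,0,0)
Op 5: inc R1 by 5 -> R1=(0,9,0) value=9
Op 6: inc R1 by 4 -> R1=(0,13,0) value=13
Op 7: inc R1 by 2 -> R1=(0,15,0) value=15
Op 8: inc R0 by 5 -> R0=(13,0,0) value=13
Op 9: merge R0<->R2 -> R0=(13,0,0) R2=(13,0,0)
Op 10: inc R2 by 1 -> R2=(13,0,1) value=14
Op 11: merge R0<->R1 -> R0=(13,15,0) R1=(13,15,0)
Op 12: merge R2<->R1 -> R2=(13,15,1) R1=(13,15,1)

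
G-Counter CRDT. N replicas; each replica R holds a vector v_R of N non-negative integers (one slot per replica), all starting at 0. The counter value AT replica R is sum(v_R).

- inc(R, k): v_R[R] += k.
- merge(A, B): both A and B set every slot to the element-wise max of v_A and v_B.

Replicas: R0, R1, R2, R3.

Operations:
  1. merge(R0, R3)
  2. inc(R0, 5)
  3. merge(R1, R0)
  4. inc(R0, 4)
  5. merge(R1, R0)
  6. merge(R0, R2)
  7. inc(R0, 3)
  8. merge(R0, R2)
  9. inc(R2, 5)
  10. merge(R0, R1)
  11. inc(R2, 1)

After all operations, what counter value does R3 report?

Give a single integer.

Op 1: merge R0<->R3 -> R0=(0,0,0,0) R3=(0,0,0,0)
Op 2: inc R0 by 5 -> R0=(5,0,0,0) value=5
Op 3: merge R1<->R0 -> R1=(5,0,0,0) R0=(5,0,0,0)
Op 4: inc R0 by 4 -> R0=(9,0,0,0) value=9
Op 5: merge R1<->R0 -> R1=(9,0,0,0) R0=(9,0,0,0)
Op 6: merge R0<->R2 -> R0=(9,0,0,0) R2=(9,0,0,0)
Op 7: inc R0 by 3 -> R0=(12,0,0,0) value=12
Op 8: merge R0<->R2 -> R0=(12,0,0,0) R2=(12,0,0,0)
Op 9: inc R2 by 5 -> R2=(12,0,5,0) value=17
Op 10: merge R0<->R1 -> R0=(12,0,0,0) R1=(12,0,0,0)
Op 11: inc R2 by 1 -> R2=(12,0,6,0) value=18

Answer: 0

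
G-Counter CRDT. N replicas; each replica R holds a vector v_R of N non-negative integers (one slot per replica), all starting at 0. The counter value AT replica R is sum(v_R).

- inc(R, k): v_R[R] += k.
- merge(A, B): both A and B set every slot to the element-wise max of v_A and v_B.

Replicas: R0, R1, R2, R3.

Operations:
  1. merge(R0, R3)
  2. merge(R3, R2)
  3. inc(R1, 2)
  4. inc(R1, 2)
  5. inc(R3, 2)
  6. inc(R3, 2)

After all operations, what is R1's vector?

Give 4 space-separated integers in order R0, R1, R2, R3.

Answer: 0 4 0 0

Derivation:
Op 1: merge R0<->R3 -> R0=(0,0,0,0) R3=(0,0,0,0)
Op 2: merge R3<->R2 -> R3=(0,0,0,0) R2=(0,0,0,0)
Op 3: inc R1 by 2 -> R1=(0,2,0,0) value=2
Op 4: inc R1 by 2 -> R1=(0,4,0,0) value=4
Op 5: inc R3 by 2 -> R3=(0,0,0,2) value=2
Op 6: inc R3 by 2 -> R3=(0,0,0,4) value=4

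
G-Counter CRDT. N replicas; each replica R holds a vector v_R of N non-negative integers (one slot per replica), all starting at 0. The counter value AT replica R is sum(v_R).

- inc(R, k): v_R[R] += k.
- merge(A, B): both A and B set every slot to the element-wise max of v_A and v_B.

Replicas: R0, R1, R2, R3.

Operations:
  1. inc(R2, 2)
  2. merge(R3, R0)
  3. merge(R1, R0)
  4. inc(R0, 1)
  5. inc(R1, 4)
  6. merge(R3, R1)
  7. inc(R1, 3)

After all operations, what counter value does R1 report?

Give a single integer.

Op 1: inc R2 by 2 -> R2=(0,0,2,0) value=2
Op 2: merge R3<->R0 -> R3=(0,0,0,0) R0=(0,0,0,0)
Op 3: merge R1<->R0 -> R1=(0,0,0,0) R0=(0,0,0,0)
Op 4: inc R0 by 1 -> R0=(1,0,0,0) value=1
Op 5: inc R1 by 4 -> R1=(0,4,0,0) value=4
Op 6: merge R3<->R1 -> R3=(0,4,0,0) R1=(0,4,0,0)
Op 7: inc R1 by 3 -> R1=(0,7,0,0) value=7

Answer: 7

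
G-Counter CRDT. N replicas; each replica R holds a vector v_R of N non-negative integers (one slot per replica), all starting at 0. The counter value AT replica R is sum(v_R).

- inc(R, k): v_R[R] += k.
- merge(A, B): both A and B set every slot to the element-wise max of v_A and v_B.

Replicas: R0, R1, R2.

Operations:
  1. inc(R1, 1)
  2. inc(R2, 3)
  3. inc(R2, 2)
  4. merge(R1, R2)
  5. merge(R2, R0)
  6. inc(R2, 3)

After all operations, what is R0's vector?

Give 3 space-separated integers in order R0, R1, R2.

Op 1: inc R1 by 1 -> R1=(0,1,0) value=1
Op 2: inc R2 by 3 -> R2=(0,0,3) value=3
Op 3: inc R2 by 2 -> R2=(0,0,5) value=5
Op 4: merge R1<->R2 -> R1=(0,1,5) R2=(0,1,5)
Op 5: merge R2<->R0 -> R2=(0,1,5) R0=(0,1,5)
Op 6: inc R2 by 3 -> R2=(0,1,8) value=9

Answer: 0 1 5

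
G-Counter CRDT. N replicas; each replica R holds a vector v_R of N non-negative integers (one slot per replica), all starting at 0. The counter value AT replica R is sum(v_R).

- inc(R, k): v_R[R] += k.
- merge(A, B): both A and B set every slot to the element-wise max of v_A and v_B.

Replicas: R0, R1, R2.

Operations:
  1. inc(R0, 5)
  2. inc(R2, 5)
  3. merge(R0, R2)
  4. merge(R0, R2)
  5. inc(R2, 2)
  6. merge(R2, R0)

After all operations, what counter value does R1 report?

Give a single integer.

Answer: 0

Derivation:
Op 1: inc R0 by 5 -> R0=(5,0,0) value=5
Op 2: inc R2 by 5 -> R2=(0,0,5) value=5
Op 3: merge R0<->R2 -> R0=(5,0,5) R2=(5,0,5)
Op 4: merge R0<->R2 -> R0=(5,0,5) R2=(5,0,5)
Op 5: inc R2 by 2 -> R2=(5,0,7) value=12
Op 6: merge R2<->R0 -> R2=(5,0,7) R0=(5,0,7)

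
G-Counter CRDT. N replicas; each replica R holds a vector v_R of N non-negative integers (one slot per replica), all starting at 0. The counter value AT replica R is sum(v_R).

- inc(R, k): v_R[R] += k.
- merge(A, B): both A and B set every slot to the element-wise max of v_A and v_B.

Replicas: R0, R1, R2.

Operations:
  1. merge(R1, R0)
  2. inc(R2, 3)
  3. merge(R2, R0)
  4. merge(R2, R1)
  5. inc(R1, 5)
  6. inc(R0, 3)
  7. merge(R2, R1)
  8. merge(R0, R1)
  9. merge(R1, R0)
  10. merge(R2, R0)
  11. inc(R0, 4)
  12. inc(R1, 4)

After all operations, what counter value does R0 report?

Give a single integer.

Answer: 15

Derivation:
Op 1: merge R1<->R0 -> R1=(0,0,0) R0=(0,0,0)
Op 2: inc R2 by 3 -> R2=(0,0,3) value=3
Op 3: merge R2<->R0 -> R2=(0,0,3) R0=(0,0,3)
Op 4: merge R2<->R1 -> R2=(0,0,3) R1=(0,0,3)
Op 5: inc R1 by 5 -> R1=(0,5,3) value=8
Op 6: inc R0 by 3 -> R0=(3,0,3) value=6
Op 7: merge R2<->R1 -> R2=(0,5,3) R1=(0,5,3)
Op 8: merge R0<->R1 -> R0=(3,5,3) R1=(3,5,3)
Op 9: merge R1<->R0 -> R1=(3,5,3) R0=(3,5,3)
Op 10: merge R2<->R0 -> R2=(3,5,3) R0=(3,5,3)
Op 11: inc R0 by 4 -> R0=(7,5,3) value=15
Op 12: inc R1 by 4 -> R1=(3,9,3) value=15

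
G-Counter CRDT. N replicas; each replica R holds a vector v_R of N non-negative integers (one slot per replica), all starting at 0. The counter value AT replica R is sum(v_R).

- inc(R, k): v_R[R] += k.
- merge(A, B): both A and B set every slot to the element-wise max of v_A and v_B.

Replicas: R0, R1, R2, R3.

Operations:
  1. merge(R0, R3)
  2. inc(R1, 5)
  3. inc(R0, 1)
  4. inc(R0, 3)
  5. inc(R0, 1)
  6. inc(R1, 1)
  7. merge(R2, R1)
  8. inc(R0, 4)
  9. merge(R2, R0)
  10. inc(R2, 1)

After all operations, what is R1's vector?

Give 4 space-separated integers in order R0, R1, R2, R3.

Op 1: merge R0<->R3 -> R0=(0,0,0,0) R3=(0,0,0,0)
Op 2: inc R1 by 5 -> R1=(0,5,0,0) value=5
Op 3: inc R0 by 1 -> R0=(1,0,0,0) value=1
Op 4: inc R0 by 3 -> R0=(4,0,0,0) value=4
Op 5: inc R0 by 1 -> R0=(5,0,0,0) value=5
Op 6: inc R1 by 1 -> R1=(0,6,0,0) value=6
Op 7: merge R2<->R1 -> R2=(0,6,0,0) R1=(0,6,0,0)
Op 8: inc R0 by 4 -> R0=(9,0,0,0) value=9
Op 9: merge R2<->R0 -> R2=(9,6,0,0) R0=(9,6,0,0)
Op 10: inc R2 by 1 -> R2=(9,6,1,0) value=16

Answer: 0 6 0 0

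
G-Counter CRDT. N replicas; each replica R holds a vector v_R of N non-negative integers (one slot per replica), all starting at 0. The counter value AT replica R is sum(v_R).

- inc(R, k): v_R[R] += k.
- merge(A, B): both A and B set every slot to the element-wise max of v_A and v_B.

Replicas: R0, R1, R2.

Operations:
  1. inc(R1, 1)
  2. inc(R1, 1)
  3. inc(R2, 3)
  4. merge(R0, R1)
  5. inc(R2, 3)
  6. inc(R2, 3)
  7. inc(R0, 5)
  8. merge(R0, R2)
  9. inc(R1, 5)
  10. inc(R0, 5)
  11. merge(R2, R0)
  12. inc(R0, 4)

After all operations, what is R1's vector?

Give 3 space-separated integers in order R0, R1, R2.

Answer: 0 7 0

Derivation:
Op 1: inc R1 by 1 -> R1=(0,1,0) value=1
Op 2: inc R1 by 1 -> R1=(0,2,0) value=2
Op 3: inc R2 by 3 -> R2=(0,0,3) value=3
Op 4: merge R0<->R1 -> R0=(0,2,0) R1=(0,2,0)
Op 5: inc R2 by 3 -> R2=(0,0,6) value=6
Op 6: inc R2 by 3 -> R2=(0,0,9) value=9
Op 7: inc R0 by 5 -> R0=(5,2,0) value=7
Op 8: merge R0<->R2 -> R0=(5,2,9) R2=(5,2,9)
Op 9: inc R1 by 5 -> R1=(0,7,0) value=7
Op 10: inc R0 by 5 -> R0=(10,2,9) value=21
Op 11: merge R2<->R0 -> R2=(10,2,9) R0=(10,2,9)
Op 12: inc R0 by 4 -> R0=(14,2,9) value=25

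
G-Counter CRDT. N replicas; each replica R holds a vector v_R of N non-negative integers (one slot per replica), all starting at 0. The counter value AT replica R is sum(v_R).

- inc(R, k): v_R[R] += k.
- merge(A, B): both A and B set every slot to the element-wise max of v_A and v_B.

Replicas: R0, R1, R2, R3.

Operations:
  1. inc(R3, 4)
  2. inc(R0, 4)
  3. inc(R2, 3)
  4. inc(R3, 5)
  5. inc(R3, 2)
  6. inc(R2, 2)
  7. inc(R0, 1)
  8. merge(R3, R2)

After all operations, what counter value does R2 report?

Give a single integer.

Answer: 16

Derivation:
Op 1: inc R3 by 4 -> R3=(0,0,0,4) value=4
Op 2: inc R0 by 4 -> R0=(4,0,0,0) value=4
Op 3: inc R2 by 3 -> R2=(0,0,3,0) value=3
Op 4: inc R3 by 5 -> R3=(0,0,0,9) value=9
Op 5: inc R3 by 2 -> R3=(0,0,0,11) value=11
Op 6: inc R2 by 2 -> R2=(0,0,5,0) value=5
Op 7: inc R0 by 1 -> R0=(5,0,0,0) value=5
Op 8: merge R3<->R2 -> R3=(0,0,5,11) R2=(0,0,5,11)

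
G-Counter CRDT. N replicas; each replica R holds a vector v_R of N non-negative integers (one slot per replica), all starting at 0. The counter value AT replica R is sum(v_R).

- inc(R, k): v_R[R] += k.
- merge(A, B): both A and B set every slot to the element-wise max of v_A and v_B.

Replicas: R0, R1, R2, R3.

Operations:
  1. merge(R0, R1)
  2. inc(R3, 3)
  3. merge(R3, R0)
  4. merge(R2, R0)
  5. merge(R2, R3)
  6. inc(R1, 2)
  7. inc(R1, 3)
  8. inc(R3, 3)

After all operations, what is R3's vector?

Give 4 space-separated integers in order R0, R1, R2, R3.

Op 1: merge R0<->R1 -> R0=(0,0,0,0) R1=(0,0,0,0)
Op 2: inc R3 by 3 -> R3=(0,0,0,3) value=3
Op 3: merge R3<->R0 -> R3=(0,0,0,3) R0=(0,0,0,3)
Op 4: merge R2<->R0 -> R2=(0,0,0,3) R0=(0,0,0,3)
Op 5: merge R2<->R3 -> R2=(0,0,0,3) R3=(0,0,0,3)
Op 6: inc R1 by 2 -> R1=(0,2,0,0) value=2
Op 7: inc R1 by 3 -> R1=(0,5,0,0) value=5
Op 8: inc R3 by 3 -> R3=(0,0,0,6) value=6

Answer: 0 0 0 6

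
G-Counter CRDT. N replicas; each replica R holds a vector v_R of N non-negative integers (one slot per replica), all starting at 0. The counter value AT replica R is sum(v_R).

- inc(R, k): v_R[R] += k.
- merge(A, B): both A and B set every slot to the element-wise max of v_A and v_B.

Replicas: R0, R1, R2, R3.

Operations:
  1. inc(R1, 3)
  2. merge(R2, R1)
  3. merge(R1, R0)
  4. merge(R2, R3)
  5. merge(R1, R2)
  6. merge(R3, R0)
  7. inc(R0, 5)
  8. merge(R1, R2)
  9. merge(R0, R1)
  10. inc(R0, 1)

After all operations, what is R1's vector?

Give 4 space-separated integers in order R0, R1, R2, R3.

Answer: 5 3 0 0

Derivation:
Op 1: inc R1 by 3 -> R1=(0,3,0,0) value=3
Op 2: merge R2<->R1 -> R2=(0,3,0,0) R1=(0,3,0,0)
Op 3: merge R1<->R0 -> R1=(0,3,0,0) R0=(0,3,0,0)
Op 4: merge R2<->R3 -> R2=(0,3,0,0) R3=(0,3,0,0)
Op 5: merge R1<->R2 -> R1=(0,3,0,0) R2=(0,3,0,0)
Op 6: merge R3<->R0 -> R3=(0,3,0,0) R0=(0,3,0,0)
Op 7: inc R0 by 5 -> R0=(5,3,0,0) value=8
Op 8: merge R1<->R2 -> R1=(0,3,0,0) R2=(0,3,0,0)
Op 9: merge R0<->R1 -> R0=(5,3,0,0) R1=(5,3,0,0)
Op 10: inc R0 by 1 -> R0=(6,3,0,0) value=9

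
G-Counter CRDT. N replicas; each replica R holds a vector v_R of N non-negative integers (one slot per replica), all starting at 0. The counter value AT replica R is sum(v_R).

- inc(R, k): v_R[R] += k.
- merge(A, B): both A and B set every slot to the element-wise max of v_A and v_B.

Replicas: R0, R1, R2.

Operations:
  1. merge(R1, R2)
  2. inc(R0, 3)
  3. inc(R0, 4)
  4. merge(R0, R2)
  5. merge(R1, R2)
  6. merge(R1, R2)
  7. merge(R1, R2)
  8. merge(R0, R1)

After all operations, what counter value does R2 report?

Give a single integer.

Op 1: merge R1<->R2 -> R1=(0,0,0) R2=(0,0,0)
Op 2: inc R0 by 3 -> R0=(3,0,0) value=3
Op 3: inc R0 by 4 -> R0=(7,0,0) value=7
Op 4: merge R0<->R2 -> R0=(7,0,0) R2=(7,0,0)
Op 5: merge R1<->R2 -> R1=(7,0,0) R2=(7,0,0)
Op 6: merge R1<->R2 -> R1=(7,0,0) R2=(7,0,0)
Op 7: merge R1<->R2 -> R1=(7,0,0) R2=(7,0,0)
Op 8: merge R0<->R1 -> R0=(7,0,0) R1=(7,0,0)

Answer: 7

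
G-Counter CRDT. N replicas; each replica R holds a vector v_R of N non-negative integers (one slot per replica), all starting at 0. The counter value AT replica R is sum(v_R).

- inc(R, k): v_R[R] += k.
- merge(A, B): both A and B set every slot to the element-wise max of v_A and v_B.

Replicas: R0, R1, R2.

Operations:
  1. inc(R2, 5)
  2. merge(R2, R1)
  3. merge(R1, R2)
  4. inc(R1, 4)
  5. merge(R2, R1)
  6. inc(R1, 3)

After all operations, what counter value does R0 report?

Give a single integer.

Answer: 0

Derivation:
Op 1: inc R2 by 5 -> R2=(0,0,5) value=5
Op 2: merge R2<->R1 -> R2=(0,0,5) R1=(0,0,5)
Op 3: merge R1<->R2 -> R1=(0,0,5) R2=(0,0,5)
Op 4: inc R1 by 4 -> R1=(0,4,5) value=9
Op 5: merge R2<->R1 -> R2=(0,4,5) R1=(0,4,5)
Op 6: inc R1 by 3 -> R1=(0,7,5) value=12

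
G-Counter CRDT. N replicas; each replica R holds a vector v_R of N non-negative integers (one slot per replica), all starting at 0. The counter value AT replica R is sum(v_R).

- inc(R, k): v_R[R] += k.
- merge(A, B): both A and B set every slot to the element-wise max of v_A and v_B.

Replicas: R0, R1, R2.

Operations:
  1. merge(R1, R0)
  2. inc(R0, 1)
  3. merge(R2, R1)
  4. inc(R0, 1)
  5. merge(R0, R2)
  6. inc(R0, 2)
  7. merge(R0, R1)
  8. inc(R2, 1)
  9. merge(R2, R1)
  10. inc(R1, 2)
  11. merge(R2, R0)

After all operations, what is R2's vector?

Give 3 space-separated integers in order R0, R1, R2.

Op 1: merge R1<->R0 -> R1=(0,0,0) R0=(0,0,0)
Op 2: inc R0 by 1 -> R0=(1,0,0) value=1
Op 3: merge R2<->R1 -> R2=(0,0,0) R1=(0,0,0)
Op 4: inc R0 by 1 -> R0=(2,0,0) value=2
Op 5: merge R0<->R2 -> R0=(2,0,0) R2=(2,0,0)
Op 6: inc R0 by 2 -> R0=(4,0,0) value=4
Op 7: merge R0<->R1 -> R0=(4,0,0) R1=(4,0,0)
Op 8: inc R2 by 1 -> R2=(2,0,1) value=3
Op 9: merge R2<->R1 -> R2=(4,0,1) R1=(4,0,1)
Op 10: inc R1 by 2 -> R1=(4,2,1) value=7
Op 11: merge R2<->R0 -> R2=(4,0,1) R0=(4,0,1)

Answer: 4 0 1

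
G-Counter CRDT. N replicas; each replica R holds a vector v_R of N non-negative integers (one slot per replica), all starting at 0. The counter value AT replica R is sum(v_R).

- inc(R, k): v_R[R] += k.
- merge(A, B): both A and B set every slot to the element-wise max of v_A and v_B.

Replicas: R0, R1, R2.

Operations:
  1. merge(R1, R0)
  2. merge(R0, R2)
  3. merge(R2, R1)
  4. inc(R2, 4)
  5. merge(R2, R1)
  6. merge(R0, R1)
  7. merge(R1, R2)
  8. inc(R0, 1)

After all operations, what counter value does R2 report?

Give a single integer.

Answer: 4

Derivation:
Op 1: merge R1<->R0 -> R1=(0,0,0) R0=(0,0,0)
Op 2: merge R0<->R2 -> R0=(0,0,0) R2=(0,0,0)
Op 3: merge R2<->R1 -> R2=(0,0,0) R1=(0,0,0)
Op 4: inc R2 by 4 -> R2=(0,0,4) value=4
Op 5: merge R2<->R1 -> R2=(0,0,4) R1=(0,0,4)
Op 6: merge R0<->R1 -> R0=(0,0,4) R1=(0,0,4)
Op 7: merge R1<->R2 -> R1=(0,0,4) R2=(0,0,4)
Op 8: inc R0 by 1 -> R0=(1,0,4) value=5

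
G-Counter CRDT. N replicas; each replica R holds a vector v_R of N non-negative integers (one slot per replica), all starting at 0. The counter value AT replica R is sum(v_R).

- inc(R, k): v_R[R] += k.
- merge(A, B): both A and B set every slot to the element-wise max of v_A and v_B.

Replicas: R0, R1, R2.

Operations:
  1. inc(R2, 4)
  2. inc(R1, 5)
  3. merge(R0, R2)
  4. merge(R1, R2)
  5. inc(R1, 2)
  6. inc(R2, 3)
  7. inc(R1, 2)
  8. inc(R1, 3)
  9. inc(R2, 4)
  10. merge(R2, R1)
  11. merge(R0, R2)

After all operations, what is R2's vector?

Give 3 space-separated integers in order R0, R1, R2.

Answer: 0 12 11

Derivation:
Op 1: inc R2 by 4 -> R2=(0,0,4) value=4
Op 2: inc R1 by 5 -> R1=(0,5,0) value=5
Op 3: merge R0<->R2 -> R0=(0,0,4) R2=(0,0,4)
Op 4: merge R1<->R2 -> R1=(0,5,4) R2=(0,5,4)
Op 5: inc R1 by 2 -> R1=(0,7,4) value=11
Op 6: inc R2 by 3 -> R2=(0,5,7) value=12
Op 7: inc R1 by 2 -> R1=(0,9,4) value=13
Op 8: inc R1 by 3 -> R1=(0,12,4) value=16
Op 9: inc R2 by 4 -> R2=(0,5,11) value=16
Op 10: merge R2<->R1 -> R2=(0,12,11) R1=(0,12,11)
Op 11: merge R0<->R2 -> R0=(0,12,11) R2=(0,12,11)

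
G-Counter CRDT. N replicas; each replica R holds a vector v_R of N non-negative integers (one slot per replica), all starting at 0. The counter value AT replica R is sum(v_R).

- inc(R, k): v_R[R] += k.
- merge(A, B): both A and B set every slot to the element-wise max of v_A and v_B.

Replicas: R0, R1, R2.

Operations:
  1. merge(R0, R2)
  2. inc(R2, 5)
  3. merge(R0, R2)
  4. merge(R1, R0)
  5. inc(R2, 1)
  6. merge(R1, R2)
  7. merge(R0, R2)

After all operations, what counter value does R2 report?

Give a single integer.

Op 1: merge R0<->R2 -> R0=(0,0,0) R2=(0,0,0)
Op 2: inc R2 by 5 -> R2=(0,0,5) value=5
Op 3: merge R0<->R2 -> R0=(0,0,5) R2=(0,0,5)
Op 4: merge R1<->R0 -> R1=(0,0,5) R0=(0,0,5)
Op 5: inc R2 by 1 -> R2=(0,0,6) value=6
Op 6: merge R1<->R2 -> R1=(0,0,6) R2=(0,0,6)
Op 7: merge R0<->R2 -> R0=(0,0,6) R2=(0,0,6)

Answer: 6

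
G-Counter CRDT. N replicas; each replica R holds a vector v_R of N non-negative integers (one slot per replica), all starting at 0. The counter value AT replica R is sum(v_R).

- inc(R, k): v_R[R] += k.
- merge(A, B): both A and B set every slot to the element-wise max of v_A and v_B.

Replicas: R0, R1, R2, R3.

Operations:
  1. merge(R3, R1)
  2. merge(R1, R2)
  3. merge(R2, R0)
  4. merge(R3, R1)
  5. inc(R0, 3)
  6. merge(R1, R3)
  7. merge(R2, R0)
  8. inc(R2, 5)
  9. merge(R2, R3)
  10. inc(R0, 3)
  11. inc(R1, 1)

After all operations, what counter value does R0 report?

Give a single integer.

Answer: 6

Derivation:
Op 1: merge R3<->R1 -> R3=(0,0,0,0) R1=(0,0,0,0)
Op 2: merge R1<->R2 -> R1=(0,0,0,0) R2=(0,0,0,0)
Op 3: merge R2<->R0 -> R2=(0,0,0,0) R0=(0,0,0,0)
Op 4: merge R3<->R1 -> R3=(0,0,0,0) R1=(0,0,0,0)
Op 5: inc R0 by 3 -> R0=(3,0,0,0) value=3
Op 6: merge R1<->R3 -> R1=(0,0,0,0) R3=(0,0,0,0)
Op 7: merge R2<->R0 -> R2=(3,0,0,0) R0=(3,0,0,0)
Op 8: inc R2 by 5 -> R2=(3,0,5,0) value=8
Op 9: merge R2<->R3 -> R2=(3,0,5,0) R3=(3,0,5,0)
Op 10: inc R0 by 3 -> R0=(6,0,0,0) value=6
Op 11: inc R1 by 1 -> R1=(0,1,0,0) value=1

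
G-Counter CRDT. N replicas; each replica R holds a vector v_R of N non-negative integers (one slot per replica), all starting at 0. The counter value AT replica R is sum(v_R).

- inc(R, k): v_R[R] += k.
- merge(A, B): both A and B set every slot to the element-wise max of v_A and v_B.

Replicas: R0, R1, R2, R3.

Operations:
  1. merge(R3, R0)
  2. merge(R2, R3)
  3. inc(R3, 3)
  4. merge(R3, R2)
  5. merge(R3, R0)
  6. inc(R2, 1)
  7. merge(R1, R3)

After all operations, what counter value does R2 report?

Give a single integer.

Op 1: merge R3<->R0 -> R3=(0,0,0,0) R0=(0,0,0,0)
Op 2: merge R2<->R3 -> R2=(0,0,0,0) R3=(0,0,0,0)
Op 3: inc R3 by 3 -> R3=(0,0,0,3) value=3
Op 4: merge R3<->R2 -> R3=(0,0,0,3) R2=(0,0,0,3)
Op 5: merge R3<->R0 -> R3=(0,0,0,3) R0=(0,0,0,3)
Op 6: inc R2 by 1 -> R2=(0,0,1,3) value=4
Op 7: merge R1<->R3 -> R1=(0,0,0,3) R3=(0,0,0,3)

Answer: 4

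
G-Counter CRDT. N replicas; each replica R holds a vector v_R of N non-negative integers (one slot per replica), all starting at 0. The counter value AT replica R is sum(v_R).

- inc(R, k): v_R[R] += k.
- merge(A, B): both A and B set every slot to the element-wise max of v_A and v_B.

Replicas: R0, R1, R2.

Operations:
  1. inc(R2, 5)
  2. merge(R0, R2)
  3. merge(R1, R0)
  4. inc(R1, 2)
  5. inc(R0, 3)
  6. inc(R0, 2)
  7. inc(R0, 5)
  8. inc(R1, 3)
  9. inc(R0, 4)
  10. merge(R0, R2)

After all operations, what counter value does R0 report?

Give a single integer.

Op 1: inc R2 by 5 -> R2=(0,0,5) value=5
Op 2: merge R0<->R2 -> R0=(0,0,5) R2=(0,0,5)
Op 3: merge R1<->R0 -> R1=(0,0,5) R0=(0,0,5)
Op 4: inc R1 by 2 -> R1=(0,2,5) value=7
Op 5: inc R0 by 3 -> R0=(3,0,5) value=8
Op 6: inc R0 by 2 -> R0=(5,0,5) value=10
Op 7: inc R0 by 5 -> R0=(10,0,5) value=15
Op 8: inc R1 by 3 -> R1=(0,5,5) value=10
Op 9: inc R0 by 4 -> R0=(14,0,5) value=19
Op 10: merge R0<->R2 -> R0=(14,0,5) R2=(14,0,5)

Answer: 19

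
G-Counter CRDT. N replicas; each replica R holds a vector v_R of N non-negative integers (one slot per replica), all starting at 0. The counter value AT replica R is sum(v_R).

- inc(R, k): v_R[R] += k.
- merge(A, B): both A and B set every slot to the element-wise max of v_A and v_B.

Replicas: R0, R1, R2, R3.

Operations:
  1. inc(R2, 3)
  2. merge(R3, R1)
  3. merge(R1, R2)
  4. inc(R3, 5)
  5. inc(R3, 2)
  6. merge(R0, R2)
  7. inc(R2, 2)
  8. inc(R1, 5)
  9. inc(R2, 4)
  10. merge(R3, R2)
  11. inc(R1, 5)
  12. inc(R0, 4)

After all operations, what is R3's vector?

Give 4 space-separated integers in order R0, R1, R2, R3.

Answer: 0 0 9 7

Derivation:
Op 1: inc R2 by 3 -> R2=(0,0,3,0) value=3
Op 2: merge R3<->R1 -> R3=(0,0,0,0) R1=(0,0,0,0)
Op 3: merge R1<->R2 -> R1=(0,0,3,0) R2=(0,0,3,0)
Op 4: inc R3 by 5 -> R3=(0,0,0,5) value=5
Op 5: inc R3 by 2 -> R3=(0,0,0,7) value=7
Op 6: merge R0<->R2 -> R0=(0,0,3,0) R2=(0,0,3,0)
Op 7: inc R2 by 2 -> R2=(0,0,5,0) value=5
Op 8: inc R1 by 5 -> R1=(0,5,3,0) value=8
Op 9: inc R2 by 4 -> R2=(0,0,9,0) value=9
Op 10: merge R3<->R2 -> R3=(0,0,9,7) R2=(0,0,9,7)
Op 11: inc R1 by 5 -> R1=(0,10,3,0) value=13
Op 12: inc R0 by 4 -> R0=(4,0,3,0) value=7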